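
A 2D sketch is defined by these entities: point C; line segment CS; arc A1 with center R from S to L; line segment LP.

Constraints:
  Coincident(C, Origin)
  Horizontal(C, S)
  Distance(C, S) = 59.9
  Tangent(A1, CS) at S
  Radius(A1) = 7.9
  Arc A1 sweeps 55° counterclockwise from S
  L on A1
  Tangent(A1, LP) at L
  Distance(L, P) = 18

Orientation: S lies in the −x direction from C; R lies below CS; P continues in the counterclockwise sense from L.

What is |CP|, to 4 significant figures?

78.81

C is at the origin; C and S share the same y with |CS| = 59.9 and S on the −x side, so S = (-59.90, 0.000). The tangent condition forces RS to be normal to CS, so R = S + (0, -7.9) = (-59.90, -7.900). On A1, S sits at bearing 90° from R; a 55° counterclockwise sweep puts L at bearing 145°, so L = R + 7.9·(cos 145°, sin 145°) = (-66.37, -3.369). Tangency of A1 to LP means the radius RL is perpendicular to LP, so LP runs along (−sin 145°, cos 145°); with |LP| = 18.0, P = (-76.70, -18.11). Then |CP| = |P − C| = 78.81.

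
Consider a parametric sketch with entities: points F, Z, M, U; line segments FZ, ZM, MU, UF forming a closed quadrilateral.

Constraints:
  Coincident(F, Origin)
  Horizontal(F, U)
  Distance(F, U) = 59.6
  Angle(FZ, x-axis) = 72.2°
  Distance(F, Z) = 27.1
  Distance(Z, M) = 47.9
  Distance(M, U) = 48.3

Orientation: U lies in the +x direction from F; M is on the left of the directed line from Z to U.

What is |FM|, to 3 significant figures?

69.7

F is at the origin; F and U share the same y with |FU| = 59.6 and U in +x, so U = (59.6, 0). FZ runs at 72.2° with |FZ| = 27.1, so Z = (8.28, 25.8). M is determined by |ZM| = 47.9 and |MU| = 48.3 together: it lies at the intersection of circle(Z, 47.9) and circle(U, 48.3). With |ZU| = 57.4, the foot of the radical line on ZU is 28.4 from Z and the perpendicular offset is √(47.9² − 28.4²) = 38.6. Taking the left-of-ZU solution: M = (51.0, 47.5).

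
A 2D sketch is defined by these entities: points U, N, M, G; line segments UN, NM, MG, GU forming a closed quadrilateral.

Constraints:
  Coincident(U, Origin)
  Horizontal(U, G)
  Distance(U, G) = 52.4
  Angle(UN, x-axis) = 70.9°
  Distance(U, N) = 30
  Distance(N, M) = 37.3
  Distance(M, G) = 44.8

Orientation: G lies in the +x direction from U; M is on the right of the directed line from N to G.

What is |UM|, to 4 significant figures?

12.33

Checks: |NM| = 37.30 ✓; |MG| = 44.80 ✓.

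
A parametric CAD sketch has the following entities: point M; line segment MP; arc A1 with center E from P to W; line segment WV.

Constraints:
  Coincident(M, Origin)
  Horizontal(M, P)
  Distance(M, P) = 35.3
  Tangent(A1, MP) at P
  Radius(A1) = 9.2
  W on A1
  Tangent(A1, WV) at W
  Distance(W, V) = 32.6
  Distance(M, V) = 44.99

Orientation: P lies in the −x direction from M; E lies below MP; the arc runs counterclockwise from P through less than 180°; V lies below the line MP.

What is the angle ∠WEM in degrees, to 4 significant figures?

153.7°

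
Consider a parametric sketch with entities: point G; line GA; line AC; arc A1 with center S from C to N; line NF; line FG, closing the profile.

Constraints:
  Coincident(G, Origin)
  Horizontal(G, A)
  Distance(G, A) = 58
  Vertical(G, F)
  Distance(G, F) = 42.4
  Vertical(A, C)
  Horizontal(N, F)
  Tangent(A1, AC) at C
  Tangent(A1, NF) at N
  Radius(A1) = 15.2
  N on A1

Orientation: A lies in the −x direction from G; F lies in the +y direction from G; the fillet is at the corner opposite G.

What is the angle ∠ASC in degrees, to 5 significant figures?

60.803°

G is at the origin; G and A share the same y with |GA| = 58.0 and A on the −x side, so A = (-58.000, 0.0000). GF is vertical with |GF| = 42.4 and F on the +y side, so F = (0.0000, 42.400). The virtual corner opposite G is at (-58.000, 42.400). A1 meets AC tangentially, so SC is at right angles to AC and the tangent condition forces SN to be normal to NF, with radius 15.2, so the center S sits 15.2 in from both sides at S = (-42.800, 27.200). That places the tangent points at C = (-58.000, 27.200) on AC and N = (-42.800, 42.400) on NF. Then cos ∠ASC = SA·SC / (|SA||SC|), giving 60.803°.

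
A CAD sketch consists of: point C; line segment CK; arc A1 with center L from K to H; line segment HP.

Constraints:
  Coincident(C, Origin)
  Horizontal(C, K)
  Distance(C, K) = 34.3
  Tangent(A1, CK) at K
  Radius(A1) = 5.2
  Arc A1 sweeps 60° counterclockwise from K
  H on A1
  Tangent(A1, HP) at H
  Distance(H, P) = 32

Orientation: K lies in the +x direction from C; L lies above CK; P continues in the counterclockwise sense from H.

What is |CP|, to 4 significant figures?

62.63

On A1, K sits at bearing -90° from L; a 60° counterclockwise sweep puts H at bearing -30°, so H = L + 5.2·(cos -30°, sin -30°) = (38.80, 2.600). Since A1 is tangent to HP there, LH ⟂ HP, so HP runs along (−sin -30°, cos -30°); with |HP| = 32.0, P = (54.80, 30.31). Then |CP| = |P − C| = 62.63.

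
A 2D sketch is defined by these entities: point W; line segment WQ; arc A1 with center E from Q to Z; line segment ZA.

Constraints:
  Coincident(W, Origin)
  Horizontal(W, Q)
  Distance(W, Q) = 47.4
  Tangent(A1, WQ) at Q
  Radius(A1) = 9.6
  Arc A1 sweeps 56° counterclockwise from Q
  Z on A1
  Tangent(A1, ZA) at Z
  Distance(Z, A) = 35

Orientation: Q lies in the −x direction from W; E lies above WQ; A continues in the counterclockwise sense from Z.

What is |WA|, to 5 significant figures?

38.733

W is at the origin; WQ is horizontal with |WQ| = 47.4 and Q on the −x side, so Q = (-47.400, 0.0000). A1 meets WQ tangentially, so EQ is at right angles to WQ, so E = Q + (0, 9.6) = (-47.400, 9.6000). On A1, Q sits at bearing -90° from E; a 56° counterclockwise sweep puts Z at bearing -34°, so Z = E + 9.6·(cos -34°, sin -34°) = (-39.441, 4.2317). Tangency of A1 to ZA means the radius EZ is perpendicular to ZA, so ZA runs along (−sin -34°, cos -34°); with |ZA| = 35.0, A = (-19.869, 33.248). Then |WA| = |A − W| = 38.733.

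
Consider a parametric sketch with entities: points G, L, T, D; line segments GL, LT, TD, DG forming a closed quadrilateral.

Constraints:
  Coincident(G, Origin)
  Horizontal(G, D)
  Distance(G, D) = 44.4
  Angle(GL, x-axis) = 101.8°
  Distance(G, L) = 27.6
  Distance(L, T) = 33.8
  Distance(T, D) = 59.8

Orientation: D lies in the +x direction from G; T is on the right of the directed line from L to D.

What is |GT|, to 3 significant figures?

16.1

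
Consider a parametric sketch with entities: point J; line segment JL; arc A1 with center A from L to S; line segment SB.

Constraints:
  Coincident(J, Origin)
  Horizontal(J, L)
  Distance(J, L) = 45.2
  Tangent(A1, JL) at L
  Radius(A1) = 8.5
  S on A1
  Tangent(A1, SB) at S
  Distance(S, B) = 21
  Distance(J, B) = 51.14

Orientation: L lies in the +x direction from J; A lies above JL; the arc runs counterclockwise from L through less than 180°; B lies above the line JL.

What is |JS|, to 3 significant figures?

53.9

Checks: |AS| = 8.500 ✓; ∠(AS, SB) = 90.00° ✓; |SB| = 21.00 ✓; |JB| = 51.14 ✓.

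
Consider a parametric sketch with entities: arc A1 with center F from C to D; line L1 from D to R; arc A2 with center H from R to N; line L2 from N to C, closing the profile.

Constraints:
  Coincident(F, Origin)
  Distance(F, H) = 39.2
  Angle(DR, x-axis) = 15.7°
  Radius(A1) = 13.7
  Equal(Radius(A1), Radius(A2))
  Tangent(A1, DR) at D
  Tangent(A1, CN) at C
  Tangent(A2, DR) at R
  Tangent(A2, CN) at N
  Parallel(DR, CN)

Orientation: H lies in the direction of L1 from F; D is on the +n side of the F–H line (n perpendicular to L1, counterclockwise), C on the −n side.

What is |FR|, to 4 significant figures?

41.53

The slot axis is L1's direction at 15.7°, so u = (cos 15.7°, sin 15.7°) = (0.9627, 0.2706) and n = (−sin 15.7°, cos 15.7°) = (-0.2706, 0.9627). F is at the origin and H lies 39.2 along u from F, so H = 39.2·u = (37.74, 10.61). Tangency of A1 to both parallel lines with radius 13.7 puts D and C at F ± 13.7·n: D = (-3.707, 13.19), C = (3.707, -13.19). Equal radii place R and N the same way about H: R = H + 13.7·n = (34.03, 23.80), N = H − 13.7·n = (41.44, -2.581). Then |FR| = |R − F| = 41.53.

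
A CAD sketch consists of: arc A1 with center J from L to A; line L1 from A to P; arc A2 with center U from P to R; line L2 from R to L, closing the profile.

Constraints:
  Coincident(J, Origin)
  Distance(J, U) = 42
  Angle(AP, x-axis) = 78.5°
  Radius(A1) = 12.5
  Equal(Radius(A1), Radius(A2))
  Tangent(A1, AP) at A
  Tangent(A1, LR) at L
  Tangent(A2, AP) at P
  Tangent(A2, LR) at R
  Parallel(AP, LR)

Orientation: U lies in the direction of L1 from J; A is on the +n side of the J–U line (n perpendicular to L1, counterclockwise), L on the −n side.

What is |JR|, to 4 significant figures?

43.82

The slot axis is L1's direction at 78.5°, so u = (cos 78.5°, sin 78.5°) = (0.1994, 0.9799) and n = (−sin 78.5°, cos 78.5°) = (-0.9799, 0.1994). J is at the origin and U lies 42.0 along u from J, so U = 42.0·u = (8.373, 41.16). Tangency of A1 to both parallel lines with radius 12.5 puts A and L at J ± 12.5·n: A = (-12.25, 2.492), L = (12.25, -2.492). Equal radii place P and R the same way about U: P = U + 12.5·n = (-3.876, 43.65), R = U − 12.5·n = (20.62, 38.66). Then |JR| = |R − J| = 43.82.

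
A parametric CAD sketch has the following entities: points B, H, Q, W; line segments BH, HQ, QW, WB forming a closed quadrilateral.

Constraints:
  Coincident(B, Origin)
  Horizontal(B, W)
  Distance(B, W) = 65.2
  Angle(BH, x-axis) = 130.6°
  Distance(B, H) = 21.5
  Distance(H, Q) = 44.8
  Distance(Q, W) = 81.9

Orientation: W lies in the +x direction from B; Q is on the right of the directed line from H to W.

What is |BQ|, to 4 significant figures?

30.69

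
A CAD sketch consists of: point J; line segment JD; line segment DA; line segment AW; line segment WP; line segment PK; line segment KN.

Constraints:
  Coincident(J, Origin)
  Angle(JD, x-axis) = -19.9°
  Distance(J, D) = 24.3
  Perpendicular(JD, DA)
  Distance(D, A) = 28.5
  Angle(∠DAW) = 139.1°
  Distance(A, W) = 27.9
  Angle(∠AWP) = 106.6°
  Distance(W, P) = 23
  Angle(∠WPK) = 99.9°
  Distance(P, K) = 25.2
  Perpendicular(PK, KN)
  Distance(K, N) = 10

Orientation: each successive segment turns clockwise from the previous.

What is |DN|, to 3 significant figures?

29.5

J is at the origin; JD runs at -19.9° with length 24.3, so D = (22.8, -8.27). The perpendicularity gives DA at right angles to JD, so DA runs at -110°; with |DA| = 28.5, A = (13.1, -35.1). ∠DAW = 139.1° gives AW at -151° from the x-axis; with |AW| = 27.9, W = (-11.2, -48.7). ∠AWP = 106.6° gives WP at 136° from the x-axis; with |WP| = 23.0, P = (-27.7, -32.6). ∠WPK = 99.9° gives PK at 55.7° from the x-axis; with |PK| = 25.2, K = (-13.5, -11.8). PK ⟂ KN, so KN runs at -34.3°; with |KN| = 10.0, N = (-5.23, -17.5). Then |DN| = |N − D| = 29.5.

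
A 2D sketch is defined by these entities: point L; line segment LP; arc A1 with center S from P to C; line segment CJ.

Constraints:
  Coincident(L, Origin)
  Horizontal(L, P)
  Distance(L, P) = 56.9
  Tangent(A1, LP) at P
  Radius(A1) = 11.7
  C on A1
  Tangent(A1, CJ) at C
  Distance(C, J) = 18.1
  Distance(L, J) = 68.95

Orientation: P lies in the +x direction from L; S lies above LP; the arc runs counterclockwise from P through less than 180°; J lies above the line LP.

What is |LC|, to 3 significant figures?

69.6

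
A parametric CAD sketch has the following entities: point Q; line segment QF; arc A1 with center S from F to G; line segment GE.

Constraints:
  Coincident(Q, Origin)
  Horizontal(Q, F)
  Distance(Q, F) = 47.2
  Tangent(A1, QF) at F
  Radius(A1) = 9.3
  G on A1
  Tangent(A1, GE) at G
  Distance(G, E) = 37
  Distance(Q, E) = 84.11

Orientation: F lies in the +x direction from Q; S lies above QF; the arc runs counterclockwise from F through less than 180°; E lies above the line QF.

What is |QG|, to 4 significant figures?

54.54

Checks: |SG| = 9.300 ✓; ∠(SG, GE) = 90.00° ✓; |GE| = 37.00 ✓; |QE| = 84.11 ✓.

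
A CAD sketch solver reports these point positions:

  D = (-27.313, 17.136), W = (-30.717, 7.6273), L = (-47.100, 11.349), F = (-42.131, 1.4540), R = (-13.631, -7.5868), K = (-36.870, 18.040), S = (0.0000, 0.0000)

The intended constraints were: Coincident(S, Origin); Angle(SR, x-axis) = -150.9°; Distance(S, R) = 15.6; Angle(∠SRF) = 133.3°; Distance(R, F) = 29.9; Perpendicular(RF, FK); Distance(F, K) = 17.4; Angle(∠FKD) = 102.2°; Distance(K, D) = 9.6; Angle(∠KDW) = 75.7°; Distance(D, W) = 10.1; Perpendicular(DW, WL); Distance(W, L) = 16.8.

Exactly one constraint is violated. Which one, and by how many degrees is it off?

Perpendicular(DW, WL) — off by 6.90°.

S = (0.00, 0.00) ✓; SR at -150.9° ✓; |SR| = 15.60 ✓; ∠SRF = 133.3° ✓; |RF| = 29.90 ✓; ∠(RF, FK) = 90.00° ✓; |FK| = 17.40 ✓; ∠FKD = 102.2° ✓; |KD| = 9.600 ✓; ∠KDW = 75.71° ✓; |DW| = 10.10 ✓; ∠(DW, WL) = 83.10° ✗; |WL| = 16.80 ✓.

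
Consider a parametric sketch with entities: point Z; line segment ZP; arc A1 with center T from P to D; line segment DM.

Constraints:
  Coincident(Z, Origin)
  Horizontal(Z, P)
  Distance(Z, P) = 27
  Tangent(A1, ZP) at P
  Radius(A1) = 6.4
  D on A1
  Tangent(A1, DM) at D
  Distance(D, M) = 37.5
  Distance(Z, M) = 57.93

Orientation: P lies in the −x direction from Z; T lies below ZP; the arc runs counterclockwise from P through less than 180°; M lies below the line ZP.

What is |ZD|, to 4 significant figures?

33.73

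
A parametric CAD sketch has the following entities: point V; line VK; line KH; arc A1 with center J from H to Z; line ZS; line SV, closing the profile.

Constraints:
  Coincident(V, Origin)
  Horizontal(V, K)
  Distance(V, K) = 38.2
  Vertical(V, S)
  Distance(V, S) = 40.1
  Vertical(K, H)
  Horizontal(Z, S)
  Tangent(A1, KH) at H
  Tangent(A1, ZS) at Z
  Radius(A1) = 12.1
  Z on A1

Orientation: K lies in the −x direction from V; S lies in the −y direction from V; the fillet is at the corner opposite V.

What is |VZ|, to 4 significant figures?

47.85

V is at the origin; VK is horizontal with |VK| = 38.2 and K on the −x side, so K = (-38.20, 0.000). VS is vertical with |VS| = 40.1 and S on the −y side, so S = (0.000, -40.10). The virtual corner opposite V is at (-38.20, -40.10). Tangency of A1 to KH means the radius JH is perpendicular to KH and A1 meets ZS tangentially, so JZ is at right angles to ZS, with radius 12.1, so the center J sits 12.1 in from both sides at J = (-26.10, -28.00). That places the tangent points at H = (-38.20, -28.00) on KH and Z = (-26.10, -40.10) on ZS. Then |VZ| = |Z − V| = 47.85.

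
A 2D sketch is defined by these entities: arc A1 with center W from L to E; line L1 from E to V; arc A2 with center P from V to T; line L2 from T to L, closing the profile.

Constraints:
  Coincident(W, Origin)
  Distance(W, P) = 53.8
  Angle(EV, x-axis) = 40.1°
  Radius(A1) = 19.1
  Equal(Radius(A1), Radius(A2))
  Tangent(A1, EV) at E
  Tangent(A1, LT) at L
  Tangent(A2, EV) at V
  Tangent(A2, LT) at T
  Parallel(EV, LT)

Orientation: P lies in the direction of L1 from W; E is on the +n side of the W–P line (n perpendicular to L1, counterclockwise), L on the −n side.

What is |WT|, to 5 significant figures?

57.090

The slot axis is L1's direction at 40.1°, so u = (cos 40.1°, sin 40.1°) = (0.76492, 0.64412) and n = (−sin 40.1°, cos 40.1°) = (-0.64412, 0.76492). W is at the origin and P lies 53.8 along u from W, so P = 53.8·u = (41.153, 34.654). Tangency of A1 to both parallel lines with radius 19.1 puts E and L at W ± 19.1·n: E = (-12.303, 14.610), L = (12.303, -14.610). Equal radii place V and T the same way about P: V = P + 19.1·n = (28.850, 49.264), T = P − 19.1·n = (53.456, 20.044). Then |WT| = |T − W| = 57.090.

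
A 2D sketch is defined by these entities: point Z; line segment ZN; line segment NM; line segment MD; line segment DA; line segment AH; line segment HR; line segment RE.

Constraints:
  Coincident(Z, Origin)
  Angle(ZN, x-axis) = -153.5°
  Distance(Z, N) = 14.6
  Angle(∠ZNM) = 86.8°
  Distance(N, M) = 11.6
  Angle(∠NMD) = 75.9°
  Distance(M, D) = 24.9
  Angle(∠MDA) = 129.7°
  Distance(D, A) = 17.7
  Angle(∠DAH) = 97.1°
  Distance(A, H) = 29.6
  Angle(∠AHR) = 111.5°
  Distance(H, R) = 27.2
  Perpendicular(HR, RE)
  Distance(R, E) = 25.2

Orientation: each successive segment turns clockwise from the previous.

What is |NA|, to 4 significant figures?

33.46

∠NMD = 75.9° gives MD at 9.200° from the x-axis; with |MD| = 24.9, D = (6.925, 8.121). ∠MDA = 129.7° gives DA at -41.10° from the x-axis; with |DA| = 17.7, A = (20.26, -3.515). Then |NA| = |A − N| = 33.46.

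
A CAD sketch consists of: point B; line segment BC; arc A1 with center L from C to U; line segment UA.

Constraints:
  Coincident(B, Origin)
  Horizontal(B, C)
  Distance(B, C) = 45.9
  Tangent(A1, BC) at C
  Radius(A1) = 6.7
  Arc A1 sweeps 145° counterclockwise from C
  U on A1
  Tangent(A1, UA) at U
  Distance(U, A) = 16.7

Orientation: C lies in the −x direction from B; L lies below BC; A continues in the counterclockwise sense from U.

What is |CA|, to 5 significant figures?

23.887

On A1, C sits at bearing 90° from L; a 145° counterclockwise sweep puts U at bearing 235°, so U = L + 6.7·(cos 235°, sin 235°) = (-49.743, -12.188). Tangency of A1 to UA means the radius LU is perpendicular to UA, so UA runs along (−sin 235°, cos 235°); with |UA| = 16.7, A = (-36.063, -21.767). Then |CA| = |A − C| = 23.887.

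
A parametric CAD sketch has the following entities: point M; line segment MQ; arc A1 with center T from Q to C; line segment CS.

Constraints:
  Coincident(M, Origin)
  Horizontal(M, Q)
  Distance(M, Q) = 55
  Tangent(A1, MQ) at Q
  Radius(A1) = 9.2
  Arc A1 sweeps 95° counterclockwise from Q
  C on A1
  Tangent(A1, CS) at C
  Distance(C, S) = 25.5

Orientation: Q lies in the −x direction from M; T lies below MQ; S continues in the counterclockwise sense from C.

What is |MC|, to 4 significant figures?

64.94

M is at the origin; MQ is horizontal with |MQ| = 55.0 and Q on the −x side, so Q = (-55.00, 0.000). The tangent condition forces TQ to be normal to MQ, so T = Q + (0, -9.2) = (-55.00, -9.200). On A1, Q sits at bearing 90° from T; a 95° counterclockwise sweep puts C at bearing 185°, so C = T + 9.2·(cos 185°, sin 185°) = (-64.16, -10.00). Then |MC| = |C − M| = 64.94.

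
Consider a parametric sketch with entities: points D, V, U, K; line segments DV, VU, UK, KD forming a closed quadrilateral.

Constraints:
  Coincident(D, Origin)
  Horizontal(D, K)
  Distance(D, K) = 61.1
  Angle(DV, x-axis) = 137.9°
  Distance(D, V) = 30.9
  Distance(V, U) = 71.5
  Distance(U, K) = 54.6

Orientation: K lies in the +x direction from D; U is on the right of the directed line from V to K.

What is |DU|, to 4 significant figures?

41.54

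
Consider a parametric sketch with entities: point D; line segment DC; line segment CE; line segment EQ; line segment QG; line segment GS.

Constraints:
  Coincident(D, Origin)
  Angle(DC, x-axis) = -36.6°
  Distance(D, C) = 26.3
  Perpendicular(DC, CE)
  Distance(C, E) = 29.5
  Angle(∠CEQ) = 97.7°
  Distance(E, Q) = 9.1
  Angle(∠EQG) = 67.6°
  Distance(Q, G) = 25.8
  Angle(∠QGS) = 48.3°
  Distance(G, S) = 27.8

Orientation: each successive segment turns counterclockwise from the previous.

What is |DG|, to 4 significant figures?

24.52

D is at the origin; DC runs at -36.6° with length 26.3, so C = (21.11, -15.68). The perpendicularity gives CE at right angles to DC, so CE runs at 53.40°; with |CE| = 29.5, E = (38.70, 8.002). ∠CEQ = 97.7° gives EQ at 135.7° from the x-axis; with |EQ| = 9.1, Q = (32.19, 14.36). ∠EQG = 67.6° gives QG at -111.9° from the x-axis; with |QG| = 25.8, G = (22.57, -9.580). Then |DG| = |G − D| = 24.52.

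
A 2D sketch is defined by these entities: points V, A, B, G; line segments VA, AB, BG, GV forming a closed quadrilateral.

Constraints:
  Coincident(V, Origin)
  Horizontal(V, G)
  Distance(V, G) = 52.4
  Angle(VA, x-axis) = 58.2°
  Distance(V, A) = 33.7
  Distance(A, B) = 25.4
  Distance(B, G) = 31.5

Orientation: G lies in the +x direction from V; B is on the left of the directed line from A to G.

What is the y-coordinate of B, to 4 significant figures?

30.10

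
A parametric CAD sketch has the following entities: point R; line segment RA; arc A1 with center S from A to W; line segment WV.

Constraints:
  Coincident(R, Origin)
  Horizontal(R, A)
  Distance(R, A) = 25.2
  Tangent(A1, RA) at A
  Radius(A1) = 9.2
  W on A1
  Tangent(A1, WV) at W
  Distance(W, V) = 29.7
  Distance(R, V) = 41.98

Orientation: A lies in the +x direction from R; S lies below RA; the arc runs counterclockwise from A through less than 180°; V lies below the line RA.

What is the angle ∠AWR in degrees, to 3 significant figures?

105°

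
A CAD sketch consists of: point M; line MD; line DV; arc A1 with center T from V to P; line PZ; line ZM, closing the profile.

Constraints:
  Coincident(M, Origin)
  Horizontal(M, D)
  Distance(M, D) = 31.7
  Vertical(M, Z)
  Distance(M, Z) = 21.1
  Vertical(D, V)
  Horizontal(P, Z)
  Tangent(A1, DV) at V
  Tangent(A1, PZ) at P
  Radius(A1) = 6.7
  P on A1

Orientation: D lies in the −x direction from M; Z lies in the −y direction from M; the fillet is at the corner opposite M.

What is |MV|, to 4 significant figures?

34.82

M is at the origin; M and D share the same y with |MD| = 31.7 and D on the −x side, so D = (-31.70, 0.000). MZ is vertical with |MZ| = 21.1 and Z on the −y side, so Z = (0.000, -21.10). The virtual corner opposite M is at (-31.70, -21.10). Since A1 is tangent to DV there, TV ⟂ DV and since A1 is tangent to PZ there, TP ⟂ PZ, with radius 6.7, so the center T sits 6.7 in from both sides at T = (-25.00, -14.40). That places the tangent points at V = (-31.70, -14.40) on DV and P = (-25.00, -21.10) on PZ. Then |MV| = |V − M| = 34.82.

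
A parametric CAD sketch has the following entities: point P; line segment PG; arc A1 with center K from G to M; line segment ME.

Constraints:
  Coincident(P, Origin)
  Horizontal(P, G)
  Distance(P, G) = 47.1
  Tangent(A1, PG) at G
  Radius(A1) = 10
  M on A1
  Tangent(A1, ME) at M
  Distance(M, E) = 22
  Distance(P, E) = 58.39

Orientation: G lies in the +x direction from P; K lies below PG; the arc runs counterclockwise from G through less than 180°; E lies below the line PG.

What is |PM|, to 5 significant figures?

40.615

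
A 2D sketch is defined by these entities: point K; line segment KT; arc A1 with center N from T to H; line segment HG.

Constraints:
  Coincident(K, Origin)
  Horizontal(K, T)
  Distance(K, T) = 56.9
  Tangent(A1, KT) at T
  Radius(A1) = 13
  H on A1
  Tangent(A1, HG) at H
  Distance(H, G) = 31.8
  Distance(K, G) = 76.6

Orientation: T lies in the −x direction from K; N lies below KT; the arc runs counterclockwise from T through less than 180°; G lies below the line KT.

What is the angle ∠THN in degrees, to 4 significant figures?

36.76°

Checks: K.y = 0.00, T.y = 0.00 ✓; |NH| = 13.00 ✓; ∠(NH, HG) = 90.00° ✓; |HG| = 31.80 ✓; |KG| = 76.60 ✓.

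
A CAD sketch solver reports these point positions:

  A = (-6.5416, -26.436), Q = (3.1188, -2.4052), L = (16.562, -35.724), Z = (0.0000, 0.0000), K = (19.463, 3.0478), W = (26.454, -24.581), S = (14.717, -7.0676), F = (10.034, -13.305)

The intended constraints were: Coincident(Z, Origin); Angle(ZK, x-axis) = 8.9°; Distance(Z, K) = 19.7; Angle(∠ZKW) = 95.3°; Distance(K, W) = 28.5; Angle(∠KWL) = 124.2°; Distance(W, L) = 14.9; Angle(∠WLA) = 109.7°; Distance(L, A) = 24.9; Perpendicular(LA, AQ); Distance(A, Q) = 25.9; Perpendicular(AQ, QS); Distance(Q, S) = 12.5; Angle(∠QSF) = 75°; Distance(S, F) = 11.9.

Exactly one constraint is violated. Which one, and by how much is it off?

Distance(S, F) = 11.9 — off by 4.10.

Z = (0.00, 0.00) ✓; ZK at 8.900° ✓; |ZK| = 19.70 ✓; ∠ZKW = 95.30° ✓; |KW| = 28.50 ✓; ∠KWL = 124.2° ✓; |WL| = 14.90 ✓; ∠WLA = 109.7° ✓; |LA| = 24.90 ✓; ∠(LA, AQ) = 90.00° ✓; |AQ| = 25.90 ✓; ∠(AQ, QS) = 90.00° ✓; |QS| = 12.50 ✓; ∠QSF = 75.00° ✓; |SF| = 7.800 ✗.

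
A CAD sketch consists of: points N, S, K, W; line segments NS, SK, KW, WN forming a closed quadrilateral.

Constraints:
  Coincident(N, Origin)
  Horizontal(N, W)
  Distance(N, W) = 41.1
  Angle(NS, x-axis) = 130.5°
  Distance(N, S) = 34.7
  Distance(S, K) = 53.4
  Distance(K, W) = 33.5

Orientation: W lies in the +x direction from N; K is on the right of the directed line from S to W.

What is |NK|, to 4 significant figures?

18.73

N is at the origin; N and W share the same y with |NW| = 41.1 and W in +x, so W = (41.1, 0). NS runs at 130.5° with |NS| = 34.7, so S = (-22.54, 26.39). K is determined by |SK| = 53.4 and |KW| = 33.5 together: it lies at the intersection of circle(S, 53.4) and circle(W, 33.5). With |SW| = 68.89, the foot of the radical line on SW is 47.00 from S and the perpendicular offset is √(53.4² − 47.00²) = 25.36. Taking the right-of-SW solution: K = (11.16, -15.04).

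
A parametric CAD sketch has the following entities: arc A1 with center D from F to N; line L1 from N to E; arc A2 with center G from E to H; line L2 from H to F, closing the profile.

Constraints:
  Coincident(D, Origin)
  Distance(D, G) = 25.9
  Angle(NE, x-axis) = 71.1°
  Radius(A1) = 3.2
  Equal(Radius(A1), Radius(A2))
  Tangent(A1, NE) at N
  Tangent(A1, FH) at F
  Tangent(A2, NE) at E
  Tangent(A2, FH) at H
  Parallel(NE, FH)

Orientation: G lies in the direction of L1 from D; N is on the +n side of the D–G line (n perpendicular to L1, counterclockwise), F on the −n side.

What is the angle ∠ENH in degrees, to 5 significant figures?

13.880°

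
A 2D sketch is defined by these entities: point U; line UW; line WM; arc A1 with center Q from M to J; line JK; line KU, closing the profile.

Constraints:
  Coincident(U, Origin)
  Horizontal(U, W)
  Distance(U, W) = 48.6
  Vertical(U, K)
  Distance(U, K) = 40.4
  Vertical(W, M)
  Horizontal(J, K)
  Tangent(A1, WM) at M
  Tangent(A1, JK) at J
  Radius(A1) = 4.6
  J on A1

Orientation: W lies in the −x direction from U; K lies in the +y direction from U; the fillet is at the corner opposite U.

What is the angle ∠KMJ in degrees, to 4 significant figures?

39.59°

U is at the origin; U and W share the same y with |UW| = 48.6 and W on the −x side, so W = (-48.60, 0.000). UK is vertical with |UK| = 40.4 and K on the +y side, so K = (0.000, 40.40). The virtual corner opposite U is at (-48.60, 40.40). The tangent condition forces QM to be normal to WM and since A1 is tangent to JK there, QJ ⟂ JK, with radius 4.6, so the center Q sits 4.6 in from both sides at Q = (-44.00, 35.80). That places the tangent points at M = (-48.60, 35.80) on WM and J = (-44.00, 40.40) on JK. Then cos ∠KMJ = MK·MJ / (|MK||MJ|), giving 39.59°.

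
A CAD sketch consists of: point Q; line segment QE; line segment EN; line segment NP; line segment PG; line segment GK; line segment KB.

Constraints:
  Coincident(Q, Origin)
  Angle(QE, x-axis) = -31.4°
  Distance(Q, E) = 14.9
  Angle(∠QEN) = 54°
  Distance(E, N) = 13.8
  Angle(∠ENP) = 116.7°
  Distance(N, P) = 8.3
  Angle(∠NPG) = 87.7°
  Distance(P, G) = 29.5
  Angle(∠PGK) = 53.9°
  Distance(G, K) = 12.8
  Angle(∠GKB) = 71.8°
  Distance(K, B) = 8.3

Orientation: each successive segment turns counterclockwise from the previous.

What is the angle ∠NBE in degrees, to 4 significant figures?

52.31°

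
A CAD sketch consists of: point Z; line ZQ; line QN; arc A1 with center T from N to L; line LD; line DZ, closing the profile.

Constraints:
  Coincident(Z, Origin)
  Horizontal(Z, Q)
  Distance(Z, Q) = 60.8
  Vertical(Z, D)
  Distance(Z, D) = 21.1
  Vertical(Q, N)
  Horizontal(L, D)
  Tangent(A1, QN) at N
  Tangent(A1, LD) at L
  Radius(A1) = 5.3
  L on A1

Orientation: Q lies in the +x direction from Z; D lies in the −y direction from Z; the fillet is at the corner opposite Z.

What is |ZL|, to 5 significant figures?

59.376

Z is at the origin; ZQ is horizontal with |ZQ| = 60.8 and Q on the +x side, so Q = (60.800, 0.0000). ZD is vertical with |ZD| = 21.1 and D on the −y side, so D = (0.0000, -21.100). The virtual corner opposite Z is at (60.800, -21.100). Since A1 is tangent to QN there, TN ⟂ QN and the tangent condition forces TL to be normal to LD, with radius 5.3, so the center T sits 5.3 in from both sides at T = (55.500, -15.800). That places the tangent points at N = (60.800, -15.800) on QN and L = (55.500, -21.100) on LD. Then |ZL| = |L − Z| = 59.376.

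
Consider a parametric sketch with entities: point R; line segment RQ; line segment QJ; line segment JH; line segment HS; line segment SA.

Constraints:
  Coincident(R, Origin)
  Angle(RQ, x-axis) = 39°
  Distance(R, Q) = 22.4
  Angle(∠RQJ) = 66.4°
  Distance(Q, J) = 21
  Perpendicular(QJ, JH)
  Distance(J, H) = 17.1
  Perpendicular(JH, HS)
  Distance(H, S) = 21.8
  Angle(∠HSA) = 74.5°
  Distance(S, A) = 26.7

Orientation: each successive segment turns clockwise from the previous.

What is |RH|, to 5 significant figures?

12.511

R is at the origin; RQ runs at 39.0° with length 22.4, so Q = (17.408, 14.097). ∠RQJ = 66.4° gives QJ at -74.600° from the x-axis; with |QJ| = 21.0, J = (22.985, -6.1492). QJ ⟂ JH, so JH runs at -164.60°; with |JH| = 17.1, H = (6.4987, -10.690). Then |RH| = |H − R| = 12.511.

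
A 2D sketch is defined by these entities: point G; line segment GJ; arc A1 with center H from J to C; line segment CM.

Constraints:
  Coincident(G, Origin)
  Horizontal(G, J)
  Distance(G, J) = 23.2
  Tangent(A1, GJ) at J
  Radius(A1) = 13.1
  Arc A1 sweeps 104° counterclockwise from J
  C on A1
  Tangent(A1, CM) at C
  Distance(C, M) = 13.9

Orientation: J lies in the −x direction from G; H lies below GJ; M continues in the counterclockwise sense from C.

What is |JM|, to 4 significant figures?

31.19

On A1, J sits at bearing 90° from H; a 104° counterclockwise sweep puts C at bearing 194°, so C = H + 13.1·(cos 194°, sin 194°) = (-35.91, -16.27). The tangent condition forces HC to be normal to CM, so CM runs along (−sin 194°, cos 194°); with |CM| = 13.9, M = (-32.55, -29.76). Then |JM| = |M − J| = 31.19.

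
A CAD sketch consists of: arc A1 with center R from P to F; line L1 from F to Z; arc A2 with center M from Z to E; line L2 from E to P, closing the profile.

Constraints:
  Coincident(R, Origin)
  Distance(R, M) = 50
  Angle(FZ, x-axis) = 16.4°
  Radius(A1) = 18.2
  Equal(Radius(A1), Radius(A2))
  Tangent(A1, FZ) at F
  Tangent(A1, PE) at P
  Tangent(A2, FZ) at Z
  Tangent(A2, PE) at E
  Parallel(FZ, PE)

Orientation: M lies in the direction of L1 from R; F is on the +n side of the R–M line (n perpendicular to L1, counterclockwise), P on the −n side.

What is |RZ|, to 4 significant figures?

53.21

The slot axis is L1's direction at 16.4°, so u = (cos 16.4°, sin 16.4°) = (0.9593, 0.2823) and n = (−sin 16.4°, cos 16.4°) = (-0.2823, 0.9593). R is at the origin and M lies 50.0 along u from R, so M = 50.0·u = (47.97, 14.12). Tangency of A1 to both parallel lines with radius 18.2 puts F and P at R ± 18.2·n: F = (-5.139, 17.46), P = (5.139, -17.46). Equal radii place Z and E the same way about M: Z = M + 18.2·n = (42.83, 31.58), E = M − 18.2·n = (53.10, -3.342). Then |RZ| = |Z − R| = 53.21.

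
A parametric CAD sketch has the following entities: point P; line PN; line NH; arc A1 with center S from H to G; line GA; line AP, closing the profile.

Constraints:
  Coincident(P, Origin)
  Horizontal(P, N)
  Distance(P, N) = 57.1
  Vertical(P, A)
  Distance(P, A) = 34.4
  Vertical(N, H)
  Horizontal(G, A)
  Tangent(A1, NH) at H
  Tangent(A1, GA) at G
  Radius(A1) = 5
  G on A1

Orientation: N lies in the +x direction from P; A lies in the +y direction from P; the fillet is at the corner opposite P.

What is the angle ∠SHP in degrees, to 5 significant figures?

27.243°

P is at the origin; PN is horizontal with |PN| = 57.1 and N on the +x side, so N = (57.100, 0.0000). P and A share the same x with |PA| = 34.4 and A on the +y side, so A = (0.0000, 34.400). The virtual corner opposite P is at (57.100, 34.400). A1 meets NH tangentially, so SH is at right angles to NH and the tangent condition forces SG to be normal to GA, with radius 5.0, so the center S sits 5.0 in from both sides at S = (52.100, 29.400). That places the tangent points at H = (57.100, 29.400) on NH and G = (52.100, 34.400) on GA. Then cos ∠SHP = HS·HP / (|HS||HP|), giving 27.243°.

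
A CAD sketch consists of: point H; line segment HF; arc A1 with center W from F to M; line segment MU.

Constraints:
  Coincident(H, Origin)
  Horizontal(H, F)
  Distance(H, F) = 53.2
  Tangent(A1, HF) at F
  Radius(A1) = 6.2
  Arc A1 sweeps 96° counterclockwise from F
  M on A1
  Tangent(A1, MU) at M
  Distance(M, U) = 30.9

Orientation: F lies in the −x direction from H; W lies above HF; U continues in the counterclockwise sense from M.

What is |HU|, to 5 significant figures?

62.758

H is at the origin; HF is horizontal with |HF| = 53.2 and F on the −x side, so F = (-53.200, 0.0000). Since A1 is tangent to HF there, WF ⟂ HF, so W = F + (0, 6.2) = (-53.200, 6.2000). On A1, F sits at bearing -90° from W; a 96° counterclockwise sweep puts M at bearing 6°, so M = W + 6.2·(cos 6°, sin 6°) = (-47.034, 6.8481). Tangency of A1 to MU means the radius WM is perpendicular to MU, so MU runs along (−sin 6°, cos 6°); with |MU| = 30.9, U = (-50.264, 37.579). Then |HU| = |U − H| = 62.758.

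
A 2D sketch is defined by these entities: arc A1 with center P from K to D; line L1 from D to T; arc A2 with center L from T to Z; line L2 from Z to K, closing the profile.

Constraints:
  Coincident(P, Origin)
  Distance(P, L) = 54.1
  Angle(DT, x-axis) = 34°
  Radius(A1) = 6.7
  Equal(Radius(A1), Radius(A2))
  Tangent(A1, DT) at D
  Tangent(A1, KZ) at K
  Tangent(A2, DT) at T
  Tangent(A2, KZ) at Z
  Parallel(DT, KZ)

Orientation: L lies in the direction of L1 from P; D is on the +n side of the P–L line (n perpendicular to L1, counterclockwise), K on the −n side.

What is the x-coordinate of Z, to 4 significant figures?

48.60

The slot axis is L1's direction at 34.0°, so u = (cos 34.0°, sin 34.0°) = (0.8290, 0.5592) and n = (−sin 34.0°, cos 34.0°) = (-0.5592, 0.8290). P is at the origin and L lies 54.1 along u from P, so L = 54.1·u = (44.85, 30.25). Tangency of A1 to both parallel lines with radius 6.7 puts D and K at P ± 6.7·n: D = (-3.747, 5.555), K = (3.747, -5.555). Equal radii place T and Z the same way about L: T = L + 6.7·n = (41.10, 35.81), Z = L − 6.7·n = (48.60, 24.70). So Z.x = 48.60.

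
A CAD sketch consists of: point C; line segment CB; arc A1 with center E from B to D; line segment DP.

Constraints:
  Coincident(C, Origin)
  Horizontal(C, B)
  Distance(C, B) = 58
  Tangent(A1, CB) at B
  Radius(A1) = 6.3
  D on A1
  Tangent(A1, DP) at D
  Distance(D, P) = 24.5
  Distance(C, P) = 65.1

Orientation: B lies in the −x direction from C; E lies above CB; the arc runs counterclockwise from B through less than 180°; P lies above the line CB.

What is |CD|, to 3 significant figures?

52.4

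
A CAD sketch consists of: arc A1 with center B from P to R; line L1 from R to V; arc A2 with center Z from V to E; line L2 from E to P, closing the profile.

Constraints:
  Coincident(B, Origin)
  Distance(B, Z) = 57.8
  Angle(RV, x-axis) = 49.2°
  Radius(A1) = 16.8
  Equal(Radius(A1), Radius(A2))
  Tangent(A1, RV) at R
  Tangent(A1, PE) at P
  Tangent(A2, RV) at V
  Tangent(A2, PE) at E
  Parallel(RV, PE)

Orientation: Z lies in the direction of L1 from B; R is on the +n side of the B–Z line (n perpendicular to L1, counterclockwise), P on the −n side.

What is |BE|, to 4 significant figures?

60.19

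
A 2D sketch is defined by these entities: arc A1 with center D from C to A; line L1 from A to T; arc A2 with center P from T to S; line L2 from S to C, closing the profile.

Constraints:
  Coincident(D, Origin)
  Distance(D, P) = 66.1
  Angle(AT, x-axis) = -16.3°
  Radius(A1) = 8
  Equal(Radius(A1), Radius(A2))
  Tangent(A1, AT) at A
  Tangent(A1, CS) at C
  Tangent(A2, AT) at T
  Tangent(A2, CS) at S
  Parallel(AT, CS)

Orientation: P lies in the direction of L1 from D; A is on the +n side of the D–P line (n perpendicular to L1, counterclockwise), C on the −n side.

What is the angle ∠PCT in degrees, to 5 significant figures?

6.7063°

Tangency of A1 to both parallel lines with radius 8.0 puts A and C at D ± 8.0·n: A = (2.2453, 7.6784), C = (-2.2453, -7.6784). Equal radii place T and S the same way about P: T = P + 8.0·n = (65.688, -10.874), S = P − 8.0·n = (61.198, -26.231). Then cos ∠PCT = CP·CT / (|CP||CT|), giving 6.7063°.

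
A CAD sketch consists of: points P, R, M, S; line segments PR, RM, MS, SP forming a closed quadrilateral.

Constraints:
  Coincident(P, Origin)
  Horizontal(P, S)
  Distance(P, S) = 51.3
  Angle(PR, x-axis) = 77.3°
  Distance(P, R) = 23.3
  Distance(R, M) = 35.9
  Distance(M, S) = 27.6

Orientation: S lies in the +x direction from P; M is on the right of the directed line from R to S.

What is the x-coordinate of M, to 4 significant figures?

24.70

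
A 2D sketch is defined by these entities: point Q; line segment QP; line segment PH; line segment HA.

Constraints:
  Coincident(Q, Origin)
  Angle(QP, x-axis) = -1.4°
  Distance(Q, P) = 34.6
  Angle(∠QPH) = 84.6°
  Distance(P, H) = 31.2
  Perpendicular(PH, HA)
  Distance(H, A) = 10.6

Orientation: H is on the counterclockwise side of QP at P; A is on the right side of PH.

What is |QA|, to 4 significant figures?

53.01

Q is at the origin; QP runs at -1.4° with length 34.6, so P = 34.6·(cos -1.4°, sin -1.4°) = (34.59, -0.8454). ∠QPH = 84.6°, so PH runs at -1.4° + (180° − 84.6°) = 94.00° from the x-axis; with |PH| = 31.2, H = P + 31.2·(cos 94.00°, sin 94.00°) = (32.41, 30.28). PH is perpendicular to HA; with |HA| = 10.6 on the right of PH, A = H + 10.6·(0.9976, 0.06976) = (42.99, 31.02). Then |QA| = |A − Q| = 53.01.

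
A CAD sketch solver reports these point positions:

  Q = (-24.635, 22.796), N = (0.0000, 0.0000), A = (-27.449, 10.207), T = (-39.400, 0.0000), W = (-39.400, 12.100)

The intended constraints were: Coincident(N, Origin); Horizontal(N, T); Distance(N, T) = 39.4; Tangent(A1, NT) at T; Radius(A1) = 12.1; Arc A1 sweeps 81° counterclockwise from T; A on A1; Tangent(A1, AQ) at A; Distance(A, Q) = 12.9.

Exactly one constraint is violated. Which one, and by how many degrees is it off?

Tangent(A1, AQ) at A — off by 3.60°.

N = (0.00, 0.00) ✓; N.y = 0.00, T.y = 0.00 ✓; |NT| = 39.40 ✓; ∠(WT, TN) = 90.00° ✓; |WT| = 12.10 ✓; bearing(W→A) − bearing(W→T) = 81.00° ✓; |WA| = 12.10 ✓; ∠(WA, AQ) = 93.60° ✗; |AQ| = 12.90 ✓.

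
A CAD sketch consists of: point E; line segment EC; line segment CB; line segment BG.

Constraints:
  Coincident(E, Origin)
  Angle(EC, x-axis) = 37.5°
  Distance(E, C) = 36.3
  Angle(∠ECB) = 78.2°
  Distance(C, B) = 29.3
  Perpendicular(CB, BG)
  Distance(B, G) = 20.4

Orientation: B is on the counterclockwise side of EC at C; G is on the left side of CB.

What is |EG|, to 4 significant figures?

26.60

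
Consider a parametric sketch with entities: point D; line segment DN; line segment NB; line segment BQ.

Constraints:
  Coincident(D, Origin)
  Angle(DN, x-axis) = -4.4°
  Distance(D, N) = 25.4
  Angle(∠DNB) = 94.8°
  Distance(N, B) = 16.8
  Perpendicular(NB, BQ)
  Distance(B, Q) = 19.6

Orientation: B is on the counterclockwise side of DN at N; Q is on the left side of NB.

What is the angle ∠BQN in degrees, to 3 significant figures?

40.6°

∠DNB = 94.8°, so NB runs at -4.4° + (180° − 94.8°) = 80.8° from the x-axis; with |NB| = 16.8, B = N + 16.8·(cos 80.8°, sin 80.8°) = (28.0, 14.6). The perpendicularity gives BQ at right angles to NB; with |BQ| = 19.6 on the left of NB, Q = B + 19.6·(-0.987, 0.160) = (8.66, 17.8). Then cos ∠BQN = QB·QN / (|QB||QN|), giving 40.6°.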